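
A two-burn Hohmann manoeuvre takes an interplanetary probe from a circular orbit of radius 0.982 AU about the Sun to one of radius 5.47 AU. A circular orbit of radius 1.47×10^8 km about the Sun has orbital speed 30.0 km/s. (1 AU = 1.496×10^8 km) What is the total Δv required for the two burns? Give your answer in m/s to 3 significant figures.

From the circular-orbit relation v² = μ/r at r = 1.47×10^8 km: μ = v²r = (30.0)² × 1.47×10^8 = 1.32300×10^11 km³/s².
In km: r₁ = 0.982 × 1.496×10^8 = 1.469072×10^8 km; r₂ = 5.47 × 1.496×10^8 = 8.18312×10^8 km.
Transfer-ellipse semi-major axis a_t = (r₁ + r₂)/2 = (1.469072×10^8 + 8.18312×10^8)/2 = 4.826096×10^8 km.
At r₁ the circular-orbit speed is v₁ = √(μ/r₁) = 30.0095 km/s.
Transfer-orbit speed at r₁ (v² = μ(2/r − 1/a)): v_p = √[μ(2/r₁ − 1/a_t)] = 39.0769 km/s.
First burn Δv₁ = |v_p − v₁| = 9.067 km/s.
At r₂, v₂ = √(μ/r₂) = 12.715 km/s.
Transfer-orbit speed at r₂: v_a = √[μ(2/r₂ − 1/a_t)] = 7.0153 km/s.
Second burn Δv₂ = |v₂ − v_a| = 5.700 km/s.
Δv = Δv₁ + Δv₂ = 9.067 + 5.700 = 14.77 km/s.

Δv = 14800 m/s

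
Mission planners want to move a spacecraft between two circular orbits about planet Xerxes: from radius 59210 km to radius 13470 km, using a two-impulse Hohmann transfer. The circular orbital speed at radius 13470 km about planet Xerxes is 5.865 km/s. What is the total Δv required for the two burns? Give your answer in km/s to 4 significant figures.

Δv = 2.716 km/s

From the circular-orbit relation v² = μ/r at r = 13470 km: μ = v²r = (5.865)² × 13470 = 4.63344×10^5 km³/s².
Semi-major axis of the transfer orbit: a_t = (59210 + 13470)/2 = 36340 km.
At r₁ the circular-orbit speed is v₁ = √(μ/r₁) = 2.7974 km/s.
Transfer-orbit speed at r₁ (v² = μ(2/r − 1/a)): v_a = √[μ(2/r₁ − 1/a_t)] = 1.7031 km/s.
First burn Δv₁ = |v_a − v₁| = 1.0943 km/s.
Circular speed at r₂: v₂ = √(μ/r₂) = 5.8650 km/s.
Transfer-orbit speed at r₂: v_p = √[μ(2/r₂ − 1/a_t)] = 7.4864 km/s.
Second burn Δv₂ = |v₂ − v_p| = 1.6214 km/s.
Δv = Δv₁ + Δv₂ = 1.0943 + 1.6214 = 2.716 km/s.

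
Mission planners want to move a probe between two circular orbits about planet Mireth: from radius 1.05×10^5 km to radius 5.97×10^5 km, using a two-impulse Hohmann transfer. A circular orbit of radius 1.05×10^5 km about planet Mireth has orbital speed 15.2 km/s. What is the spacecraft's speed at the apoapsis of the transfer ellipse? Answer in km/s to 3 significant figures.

v = 3.49 km/s

From the circular-orbit relation v² = μ/r at r = 1.05×10^5 km: μ = v²r = (15.2)² × 1.05×10^5 = 2.42592×10^7 km³/s².
Semi-major axis of the transfer orbit: a_t = (1.050×10^5 + 5.970×10^5)/2 = 3.510×10^5 km.
The apoapsis of the transfer ellipse is at r = 5.970×10^5 km.
Vis-viva: v = √[μ(2/r − 1/a_t)] = √[2.42592×10^7 × (2/5.970×10^5 − 1/3.510×10^5)] = 3.487 km/s.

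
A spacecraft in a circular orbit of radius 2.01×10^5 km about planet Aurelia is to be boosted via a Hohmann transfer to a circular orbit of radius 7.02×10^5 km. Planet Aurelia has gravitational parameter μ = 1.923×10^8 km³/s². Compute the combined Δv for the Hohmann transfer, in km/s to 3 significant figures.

Transfer-ellipse semi-major axis a_t = (r₁ + r₂)/2 = (2.010×10^5 + 7.020×10^5)/2 = 4.515×10^5 km.
At r₁ the circular-orbit speed is v₁ = √(μ/r₁) = 30.9308 km/s.
Transfer-orbit speed at r₁ (v² = μ(2/r − 1/a)): v_p = √[μ(2/r₁ − 1/a_t)] = 38.5684 km/s.
First burn Δv₁ = |v_p − v₁| = 7.638 km/s.
At r₂, v₂ = √(μ/r₂) = 16.551 km/s.
Transfer-orbit speed at r₂: v_a = √[μ(2/r₂ − 1/a_t)] = 11.043 km/s.
Second burn Δv₂ = |v₂ − v_a| = 5.508 km/s.
Δv = Δv₁ + Δv₂ = 7.638 + 5.508 = 13.15 km/s.

Δv = 13.1 km/s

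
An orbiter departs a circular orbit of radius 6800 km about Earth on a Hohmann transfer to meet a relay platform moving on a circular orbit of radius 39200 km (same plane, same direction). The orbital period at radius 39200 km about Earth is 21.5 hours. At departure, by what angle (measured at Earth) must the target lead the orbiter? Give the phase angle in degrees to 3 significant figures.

φ = 99.1°

From Kepler's third law T² = 4π²r³/μ at r = 39200 km, T = 21.5 hours = 21.5 × 3600 s = 77400 s: μ = 4π²r³/T² = 3.96950×10^5 km³/s².
Semi-major axis of the transfer orbit: a_t = (6800 + 39200)/2 = 23000 km.
Transfer time t = π√(a_t³/μ) = 17390 s.
Target angular speed ω₂ = √(μ/r₂³) = 8.118×10^-5 rad/s.
Angle swept by the target during transfer: ω₂·t = 1.412 rad = 80.90°.
The orbiter traverses 180° on the transfer ellipse, so the target must lead by 180° − 80.90° = 99.1°.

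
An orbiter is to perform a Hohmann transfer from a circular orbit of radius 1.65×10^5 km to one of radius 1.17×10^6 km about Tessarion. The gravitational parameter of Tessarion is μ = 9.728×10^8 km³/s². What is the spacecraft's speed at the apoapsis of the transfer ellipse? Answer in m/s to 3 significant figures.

Semi-major axis of the transfer orbit: a_t = (1.650×10^5 + 1.170×10^6)/2 = 6.675×10^5 km.
At apoapsis, r = 1.170×10^6 km.
From the vis-viva equation, v = √[μ(2/r − 1/a_t)] = 14.34 km/s.

v = 14300 m/s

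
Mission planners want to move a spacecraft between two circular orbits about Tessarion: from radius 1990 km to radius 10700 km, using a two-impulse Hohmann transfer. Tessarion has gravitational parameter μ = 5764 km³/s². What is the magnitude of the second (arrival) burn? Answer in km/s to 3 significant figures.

Δv₂ = 0.323 km/s

Transfer-ellipse semi-major axis a_t = (r₁ + r₂)/2 = (1990 + 10700)/2 = 6345 km.
On the circular orbit at r = 10700 km, v_c = √(μ/r) = 0.73396 km/s.
Transfer-orbit speed at the same r (vis-viva, a = a_t): v_t = √[μ(2/r − 1/a_t)] = 0.41104 km/s.
Δv₂ = |v_t − v_c| = |0.41104 − 0.73396| = 0.3229 km/s.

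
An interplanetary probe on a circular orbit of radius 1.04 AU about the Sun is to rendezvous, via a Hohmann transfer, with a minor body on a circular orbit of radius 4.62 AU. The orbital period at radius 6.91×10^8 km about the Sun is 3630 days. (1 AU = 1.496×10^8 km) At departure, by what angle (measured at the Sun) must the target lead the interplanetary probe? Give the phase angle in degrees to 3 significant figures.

φ = 93.7°

From Kepler's third law T² = 4π²r³/μ at r = 6.91×10^8 km, T = 3630 days = 3630 × 86400 s = 3.13632×10^8 s: μ = 4π²r³/T² = 1.32420×10^11 km³/s².
In km: r₁ = 1.04 × 1.496×10^8 = 1.55584×10^8 km; r₂ = 4.62 × 1.496×10^8 = 6.91152×10^8 km.
The Hohmann ellipse has a_t = (r₁ + r₂)/2 = 4.23368×10^8 km.
The half-period of the transfer ellipse is t = π√(a_t³/μ) = 7.52056×10^7 s.
The target's mean motion on its circular orbit is ω₂ = √(μ/r₂³) = 2.00270×10^-8 rad/s.
Angle swept by the target during transfer: ω₂·t = 1.50614 rad = 86.30°.
The interplanetary probe traverses 180° on the transfer ellipse, so the target must lead by 180° − 86.30° = 93.7°.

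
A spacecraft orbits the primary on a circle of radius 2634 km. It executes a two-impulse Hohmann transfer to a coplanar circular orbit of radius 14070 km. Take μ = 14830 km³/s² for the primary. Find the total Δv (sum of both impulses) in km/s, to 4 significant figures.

Δv = 1.157 km/s

The Hohmann ellipse has a_t = (r₁ + r₂)/2 = 8352 km.
Circular speed at r₁: v₁ = √(μ/r₁) = √(14830/2634) = 2.3728 km/s.
Transfer-orbit speed at r₁ (v² = μ(2/r − 1/a)): v_p = √[μ(2/r₁ − 1/a_t)] = 3.0797 km/s.
First burn Δv₁ = |v_p − v₁| = 0.7069 km/s.
At r₂, v₂ = √(μ/r₂) = 1.02665 km/s.
Transfer-orbit speed at r₂: v_a = √[μ(2/r₂ − 1/a_t)] = 0.576549 km/s.
Second burn Δv₂ = |v₂ − v_a| = 0.4501 km/s.
Δv = Δv₁ + Δv₂ = 0.7069 + 0.4501 = 1.157 km/s.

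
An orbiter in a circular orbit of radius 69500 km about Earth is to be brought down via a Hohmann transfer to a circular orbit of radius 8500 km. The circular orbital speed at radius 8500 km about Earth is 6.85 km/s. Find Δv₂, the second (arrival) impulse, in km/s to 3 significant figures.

Δv₂ = 2.29 km/s

From the circular-orbit relation v² = μ/r at r = 8500 km: μ = v²r = (6.85)² × 8500 = 3.98841×10^5 km³/s².
Transfer-ellipse semi-major axis a_t = (r₁ + r₂)/2 = (69500 + 8500)/2 = 39000 km.
Circular speed at r = 8500 km: v_c = √(μ/r) = 6.850 km/s.
Vis-viva on the transfer ellipse at r = 8500 km gives v_t = √[μ(2/r − 1/a_t)] = 9.144 km/s.
Δv₂ = |v_t − v_c| = |9.144 − 6.850| = 2.294 km/s.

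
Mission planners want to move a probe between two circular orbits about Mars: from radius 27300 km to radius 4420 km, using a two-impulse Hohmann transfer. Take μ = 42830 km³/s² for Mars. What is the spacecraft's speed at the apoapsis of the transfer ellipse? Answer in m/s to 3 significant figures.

Transfer-ellipse semi-major axis a_t = (r₁ + r₂)/2 = (27300 + 4420)/2 = 15860 km.
At apoapsis, r = 27300 km.
Vis-viva: v = √[μ(2/r − 1/a_t)] = √[42830 × (2/27300 − 1/15860)] = 0.6612 km/s.

v = 661 m/s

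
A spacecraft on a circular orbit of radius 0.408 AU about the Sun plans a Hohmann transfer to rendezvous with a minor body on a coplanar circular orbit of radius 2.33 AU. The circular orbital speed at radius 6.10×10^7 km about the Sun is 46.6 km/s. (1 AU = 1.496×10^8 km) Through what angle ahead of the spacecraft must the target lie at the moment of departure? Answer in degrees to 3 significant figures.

From the circular-orbit relation v² = μ/r at r = 6.10×10^7 km: μ = v²r = (46.6)² × 6.10×10^7 = 1.32465×10^11 km³/s².
In km: r₁ = 0.408 × 1.496×10^8 = 6.10368×10^7 km; r₂ = 2.33 × 1.496×10^8 = 3.48568×10^8 km.
Semi-major axis of the transfer orbit: a_t = (6.10368×10^7 + 3.48568×10^8)/2 = 2.048024×10^8 km.
The half-period of the transfer ellipse is t = π√(a_t³/μ) = 2.530×10^7 s.
The target's mean motion on its circular orbit is ω₂ = √(μ/r₂³) = 5.593×10^-8 rad/s.
Angle swept by the target during transfer: ω₂·t = 1.415 rad = 81.07°.
Arrival is 180° from departure on the ellipse, so φ = 180° − 81.07° = 98.9°.

φ = 98.9°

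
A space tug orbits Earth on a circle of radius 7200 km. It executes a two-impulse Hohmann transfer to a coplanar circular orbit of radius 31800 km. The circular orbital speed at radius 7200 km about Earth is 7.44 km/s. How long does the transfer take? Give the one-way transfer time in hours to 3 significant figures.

t = 3.76 hours

From the circular-orbit relation v² = μ/r at r = 7200 km: μ = v²r = (7.44)² × 7200 = 3.98546×10^5 km³/s².
The Hohmann ellipse has a_t = (r₁ + r₂)/2 = 19500 km.
Transfer time t = π√(a_t³/μ) = π√((19500)³ / 3.98546×10^5) = 13550 s.
Converting: 13550 s ÷ 3600 s/hour = 3.76 hours.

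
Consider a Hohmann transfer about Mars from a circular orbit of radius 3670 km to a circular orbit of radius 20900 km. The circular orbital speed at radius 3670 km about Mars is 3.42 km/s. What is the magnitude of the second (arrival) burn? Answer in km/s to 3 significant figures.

From the circular-orbit relation v² = μ/r at r = 3670 km: μ = v²r = (3.42)² × 3670 = 42925.8 km³/s².
Semi-major axis of the transfer orbit: a_t = (3670 + 20900)/2 = 12285 km.
On the circular orbit at r = 20900 km, v_c = √(μ/r) = 1.4331 km/s.
Vis-viva on the transfer ellipse at r = 20900 km gives v_t = √[μ(2/r − 1/a_t)] = 0.78331 km/s.
Δv₂ = |v_t − v_c| = |0.78331 − 1.4331| = 0.6498 km/s.

Δv₂ = 0.650 km/s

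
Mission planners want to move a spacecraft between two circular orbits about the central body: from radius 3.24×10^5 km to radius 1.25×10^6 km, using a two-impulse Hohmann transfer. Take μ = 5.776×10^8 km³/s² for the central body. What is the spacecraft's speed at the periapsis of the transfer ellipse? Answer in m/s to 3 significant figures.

The Hohmann ellipse has a_t = (r₁ + r₂)/2 = 7.870×10^5 km.
At periapsis, r = 3.240×10^5 km.
Applying v² = μ(2/r − 1/a_t): v = 53.21 km/s.

v = 53200 m/s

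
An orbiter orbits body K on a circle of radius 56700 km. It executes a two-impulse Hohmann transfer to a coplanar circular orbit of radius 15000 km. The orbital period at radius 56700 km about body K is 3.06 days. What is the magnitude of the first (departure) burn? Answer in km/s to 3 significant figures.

From Kepler's third law T² = 4π²r³/μ at r = 56700 km, T = 3.06 days = 3.06 × 86400 s = 2.64384×10^5 s: μ = 4π²r³/T² = 1.02953×10^5 km³/s².
Semi-major axis of the transfer orbit: a_t = (56700 + 15000)/2 = 35850 km.
On the circular orbit at r = 56700 km, v_c = √(μ/r) = 1.3475 km/s.
Transfer-orbit speed at the same r (vis-viva, a = a_t): v_t = √[μ(2/r − 1/a_t)] = 0.87162 km/s.
Δv₁ = |v_t − v_c| = |0.87162 − 1.3475| = 0.4759 km/s.

Δv₁ = 0.476 km/s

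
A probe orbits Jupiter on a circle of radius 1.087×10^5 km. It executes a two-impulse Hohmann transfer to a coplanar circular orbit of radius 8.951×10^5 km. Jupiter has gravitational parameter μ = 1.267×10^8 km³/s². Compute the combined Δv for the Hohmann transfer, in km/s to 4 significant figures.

The Hohmann ellipse has a_t = (r₁ + r₂)/2 = 5.019×10^5 km.
Circular speed at r₁: v₁ = √(μ/r₁) = √(1.267×10^8/1.087×10^5) = 34.14 km/s.
On the transfer ellipse at r₁, vis-viva gives v_p = √[μ(2/r₁ − 1/a_t)] = 45.59 km/s.
First burn Δv₁ = |v_p − v₁| = 11.45 km/s.
At r₂, v₂ = √(μ/r₂) = 11.8974 km/s.
Transfer-orbit speed at r₂: v_a = √[μ(2/r₂ − 1/a_t)] = 5.53680 km/s.
Second burn Δv₂ = |v₂ − v_a| = 6.361 km/s.
Δv = Δv₁ + Δv₂ = 11.45 + 6.361 = 17.81 km/s.

Δv = 17.81 km/s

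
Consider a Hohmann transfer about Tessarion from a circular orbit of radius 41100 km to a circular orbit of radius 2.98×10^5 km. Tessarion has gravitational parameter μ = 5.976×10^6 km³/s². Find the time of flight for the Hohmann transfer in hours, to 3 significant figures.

t = 24.9 hours

The Hohmann ellipse has a_t = (r₁ + r₂)/2 = 1.6955×10^5 km.
By Kepler's third law the transfer-orbit period is T = 2π√(a_t³/μ), so t = T/2 = 89720 s.
Converting: 89720 s ÷ 3600 s/hour = 24.9 hours.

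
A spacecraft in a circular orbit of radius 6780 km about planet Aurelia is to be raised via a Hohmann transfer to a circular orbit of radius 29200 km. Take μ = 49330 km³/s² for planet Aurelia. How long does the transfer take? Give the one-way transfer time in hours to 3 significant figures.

t = 9.48 hours

The Hohmann ellipse has a_t = (r₁ + r₂)/2 = 17990 km.
By Kepler's third law the transfer-orbit period is T = 2π√(a_t³/μ), so t = T/2 = 34130 s.
Converting: 34130 s ÷ 3600 s/hour = 9.48 hours.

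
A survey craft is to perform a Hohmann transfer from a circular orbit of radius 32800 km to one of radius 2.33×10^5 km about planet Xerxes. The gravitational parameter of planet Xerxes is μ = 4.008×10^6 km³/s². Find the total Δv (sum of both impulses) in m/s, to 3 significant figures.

Δv = 5670 m/s

The Hohmann ellipse has a_t = (r₁ + r₂)/2 = 1.329×10^5 km.
At r₁ the circular-orbit speed is v₁ = √(μ/r₁) = 11.0542 km/s.
Transfer-orbit speed at r₁ (vis-viva equation): v_p = √[μ(2/r₁ − 1/a_t)] = 14.6367 km/s.
First burn Δv₁ = |v_p − v₁| = 3.5825 km/s.
At r₂, v₂ = √(μ/r₂) = 4.1475 km/s.
Transfer-orbit speed at r₂: v_a = √[μ(2/r₂ − 1/a_t)] = 2.0604 km/s.
Second burn Δv₂ = |v₂ − v_a| = 2.0871 km/s.
Δv = Δv₁ + Δv₂ = 3.5825 + 2.0871 = 5.670 km/s.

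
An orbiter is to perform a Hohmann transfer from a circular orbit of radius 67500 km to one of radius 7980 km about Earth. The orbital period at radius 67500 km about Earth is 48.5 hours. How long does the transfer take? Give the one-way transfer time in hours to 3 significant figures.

From Kepler's third law T² = 4π²r³/μ at r = 67500 km, T = 48.5 hours = 48.5 × 3600 s = 1.746×10^5 s: μ = 4π²r³/T² = 3.98275×10^5 km³/s².
The Hohmann ellipse has a_t = (r₁ + r₂)/2 = 37740 km.
Half the transfer-orbit period gives t = π√(a_t³/μ) = 36500 s.
Converting: 36500 s ÷ 3600 s/hour = 10.1 hours.

t = 10.1 hours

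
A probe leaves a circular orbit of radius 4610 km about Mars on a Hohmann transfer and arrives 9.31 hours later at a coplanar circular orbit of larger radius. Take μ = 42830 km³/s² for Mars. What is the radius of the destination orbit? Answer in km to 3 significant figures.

r₂ = 29300 km

Transfer time t = 9.31 hours = 33516 s, and t = π√(a_t³/μ).
So a_t = (μ t²/π²)^(1/3) = (42830 × (33516)² / π²)^(1/3) = 16956 km.
Since a_t = (r₁ + r₂)/2, r₂ = 2a_t − r₁ = 2×16956 − 4610 = 29302 km.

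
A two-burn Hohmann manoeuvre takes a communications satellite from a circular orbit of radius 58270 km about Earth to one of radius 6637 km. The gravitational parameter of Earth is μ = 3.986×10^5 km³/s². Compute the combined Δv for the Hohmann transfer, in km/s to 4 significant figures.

Transfer-ellipse semi-major axis a_t = (r₁ + r₂)/2 = (58270 + 6637)/2 = 32453.5 km.
Circular speed at r₁: v₁ = √(μ/r₁) = √(3.986×10^5/58270) = 2.61545 km/s.
Transfer-orbit speed at r₁ (v² = μ(2/r − 1/a)): v_a = √[μ(2/r₁ − 1/a_t)] = 1.18277 km/s.
First burn Δv₁ = |v_a − v₁| = 1.4327 km/s.
At r₂, v₂ = √(μ/r₂) = 7.749662 km/s.
Transfer-orbit speed at r₂: v_p = √[μ(2/r₂ − 1/a_t)] = 10.38423 km/s.
Second burn Δv₂ = |v₂ − v_p| = 2.6346 km/s.
Δv = Δv₁ + Δv₂ = 1.4327 + 2.6346 = 4.067 km/s.

Δv = 4.067 km/s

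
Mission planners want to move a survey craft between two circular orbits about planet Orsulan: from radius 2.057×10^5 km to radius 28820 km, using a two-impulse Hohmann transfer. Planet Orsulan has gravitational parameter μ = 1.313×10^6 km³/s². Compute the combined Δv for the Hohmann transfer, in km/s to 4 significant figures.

Δv = 3.464 km/s

The Hohmann ellipse has a_t = (r₁ + r₂)/2 = 1.1726×10^5 km.
Circular speed at r₁: v₁ = √(μ/r₁) = √(1.313×10^6/2.057×10^5) = 2.5265 km/s.
On the transfer ellipse at r₁, vis-viva gives v_a = √[μ(2/r₁ − 1/a_t)] = 1.2525 km/s.
First burn Δv₁ = |v_a − v₁| = 1.274 km/s.
Circular speed at r₂: v₂ = √(μ/r₂) = 6.750 km/s.
Transfer-orbit speed at r₂: v_p = √[μ(2/r₂ − 1/a_t)] = 8.940 km/s.
Second burn Δv₂ = |v₂ − v_p| = 2.190 km/s.
Δv = Δv₁ + Δv₂ = 1.274 + 2.190 = 3.464 km/s.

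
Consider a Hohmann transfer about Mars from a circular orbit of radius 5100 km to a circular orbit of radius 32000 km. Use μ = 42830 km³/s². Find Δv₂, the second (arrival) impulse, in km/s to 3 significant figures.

The Hohmann ellipse has a_t = (r₁ + r₂)/2 = 18550 km.
Circular speed at r = 32000 km: v_c = √(μ/r) = 1.1569 km/s.
Vis-viva on the transfer ellipse at r = 32000 km gives v_t = √[μ(2/r − 1/a_t)] = 0.60661 km/s.
Δv₂ = |v_t − v_c| = |0.60661 − 1.1569| = 0.5503 km/s.

Δv₂ = 0.550 km/s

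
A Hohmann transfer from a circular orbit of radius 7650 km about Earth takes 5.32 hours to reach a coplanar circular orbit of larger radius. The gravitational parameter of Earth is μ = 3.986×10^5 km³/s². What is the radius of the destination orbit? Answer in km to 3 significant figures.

Transfer time t = 5.32 hours = 19152 s, and t = π√(a_t³/μ).
So a_t = (μ t²/π²)^(1/3) = (3.986×10^5 × (19152)² / π²)^(1/3) = 24560 km.
Since a_t = (r₁ + r₂)/2, r₂ = 2a_t − r₁ = 2×24560 − 7650 = 41470 km.

r₂ = 41500 km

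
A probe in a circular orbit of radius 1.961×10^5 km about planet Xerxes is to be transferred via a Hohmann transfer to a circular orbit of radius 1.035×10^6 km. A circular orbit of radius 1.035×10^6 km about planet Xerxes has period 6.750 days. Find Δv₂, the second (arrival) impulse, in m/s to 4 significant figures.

Δv₂ = 4857 m/s

From Kepler's third law T² = 4π²r³/μ at r = 1.035×10^6 km, T = 6.750 days = 6.750 × 86400 s = 5.832×10^5 s: μ = 4π²r³/T² = 1.28690×10^8 km³/s².
Transfer-ellipse semi-major axis a_t = (r₁ + r₂)/2 = (1.961×10^5 + 1.035×10^6)/2 = 6.1555×10^5 km.
Circular speed at r = 1.035×10^6 km: v_c = √(μ/r) = 11.151 km/s.
Transfer-orbit speed at the same r (vis-viva, a = a_t): v_t = √[μ(2/r − 1/a_t)] = 6.2938 km/s.
Δv₂ = |v_t − v_c| = |6.2938 − 11.151| = 4.857 km/s.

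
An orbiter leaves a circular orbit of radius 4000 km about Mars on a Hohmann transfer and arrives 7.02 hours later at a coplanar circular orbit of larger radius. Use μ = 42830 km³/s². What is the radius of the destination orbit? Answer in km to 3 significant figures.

Transfer time t = 7.02 hours = 25272 s, and t = π√(a_t³/μ).
So a_t = (μ t²/π²)^(1/3) = (42830 × (25272)² / π²)^(1/3) = 14047 km.
Since a_t = (r₁ + r₂)/2, r₂ = 2a_t − r₁ = 2×14047 − 4000 = 24094 km.

r₂ = 24100 km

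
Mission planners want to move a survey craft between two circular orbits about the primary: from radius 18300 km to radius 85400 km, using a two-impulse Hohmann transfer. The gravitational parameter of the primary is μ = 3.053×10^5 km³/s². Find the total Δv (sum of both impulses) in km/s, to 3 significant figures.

Δv = 1.92 km/s

Semi-major axis of the transfer orbit: a_t = (18300 + 85400)/2 = 51850 km.
At r₁ the circular-orbit speed is v₁ = √(μ/r₁) = 4.084490 km/s.
Transfer-orbit speed at r₁ (vis-viva): v_p = √[μ(2/r₁ − 1/a_t)] = 5.241944 km/s.
First burn Δv₁ = |v_p − v₁| = 1.1575 km/s.
At r₂, v₂ = √(μ/r₂) = 1.89075 km/s.
Transfer-orbit speed at r₂: v_a = √[μ(2/r₂ − 1/a_t)] = 1.12327 km/s.
Second burn Δv₂ = |v₂ − v_a| = 0.76748 km/s.
Δv = Δv₁ + Δv₂ = 1.1575 + 0.76748 = 1.925 km/s.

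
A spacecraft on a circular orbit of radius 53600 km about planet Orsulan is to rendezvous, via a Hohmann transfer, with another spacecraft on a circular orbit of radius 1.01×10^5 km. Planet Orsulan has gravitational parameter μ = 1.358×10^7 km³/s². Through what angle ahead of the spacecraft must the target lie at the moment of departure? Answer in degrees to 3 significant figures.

φ = 59.5°

Semi-major axis of the transfer orbit: a_t = (53600 + 1.010×10^5)/2 = 77300 km.
The half-period of the transfer ellipse is t = π√(a_t³/μ) = 18320 s.
The target's mean motion on its circular orbit is ω₂ = √(μ/r₂³) = 1.148×10^-4 rad/s.
Angle swept by the target during transfer: ω₂·t = 2.103 rad = 120.5°.
The spacecraft traverses 180° on the transfer ellipse, so the target must lead by 180° − 120.5° = 59.5°.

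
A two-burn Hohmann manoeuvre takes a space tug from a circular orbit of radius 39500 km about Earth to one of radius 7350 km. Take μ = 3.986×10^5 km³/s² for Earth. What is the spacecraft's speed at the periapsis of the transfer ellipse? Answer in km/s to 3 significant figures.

Semi-major axis of the transfer orbit: a_t = (39500 + 7350)/2 = 23425 km.
At periapsis, r = 7350 km.
From the vis-viva equation, v = √[μ(2/r − 1/a_t)] = 9.563 km/s.

v = 9.56 km/s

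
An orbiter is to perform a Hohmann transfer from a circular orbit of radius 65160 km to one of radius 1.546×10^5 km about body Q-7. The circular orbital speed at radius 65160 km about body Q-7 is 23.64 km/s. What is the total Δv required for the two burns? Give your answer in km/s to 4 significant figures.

From the circular-orbit relation v² = μ/r at r = 65160 km: μ = v²r = (23.64)² × 65160 = 3.64146×10^7 km³/s².
The Hohmann ellipse has a_t = (r₁ + r₂)/2 = 1.0988×10^5 km.
Circular speed at r₁: v₁ = √(μ/r₁) = √(3.64146×10^7/65160) = 23.640 km/s.
On the transfer ellipse at r₁, v² = μ(2/r − 1/a) gives v_p = √[μ(2/r₁ − 1/a_t)] = 28.041 km/s.
First burn Δv₁ = |v_p − v₁| = 4.401 km/s.
At r₂, v₂ = √(μ/r₂) = 15.3473 km/s.
Transfer-orbit speed at r₂: v_a = √[μ(2/r₂ − 1/a_t)] = 11.8186 km/s.
Second burn Δv₂ = |v₂ − v_a| = 3.529 km/s.
Total Δv = Δv₁ + Δv₂ = 7.930 km/s.

Δv = 7.930 km/s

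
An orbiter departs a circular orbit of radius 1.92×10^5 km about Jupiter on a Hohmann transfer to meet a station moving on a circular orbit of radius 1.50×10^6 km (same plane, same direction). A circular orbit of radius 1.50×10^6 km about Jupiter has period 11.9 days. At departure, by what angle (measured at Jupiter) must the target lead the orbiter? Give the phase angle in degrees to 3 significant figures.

From Kepler's third law T² = 4π²r³/μ at r = 1.50×10^6 km, T = 11.9 days = 11.9 × 86400 s = 1.02816×10^6 s: μ = 4π²r³/T² = 1.26041×10^8 km³/s².
Transfer-ellipse semi-major axis a_t = (r₁ + r₂)/2 = (1.920×10^5 + 1.500×10^6)/2 = 8.460×10^5 km.
Transfer time t = π√(a_t³/μ) = 2.1775×10^5 s.
Target angular speed ω₂ = √(μ/r₂³) = 6.1111×10^-6 rad/s.
Angle swept by the target during transfer: ω₂·t = 1.3307 rad = 76.24°.
Arrival is 180° from departure on the ellipse, so φ = 180° − 76.24° = 104°.

φ = 104°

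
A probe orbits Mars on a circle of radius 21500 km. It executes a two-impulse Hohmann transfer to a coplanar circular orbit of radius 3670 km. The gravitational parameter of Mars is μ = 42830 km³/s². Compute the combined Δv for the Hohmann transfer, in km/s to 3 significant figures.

Transfer-ellipse semi-major axis a_t = (r₁ + r₂)/2 = (21500 + 3670)/2 = 12585 km.
At r₁ the circular-orbit speed is v₁ = √(μ/r₁) = 1.4114 km/s.
Transfer-orbit speed at r₁ (v² = μ(2/r − 1/a)): v_a = √[μ(2/r₁ − 1/a_t)] = 0.76219 km/s.
First burn Δv₁ = |v_a − v₁| = 0.6492 km/s.
At r₂, v₂ = √(μ/r₂) = 3.416 km/s.
Transfer-orbit speed at r₂: v_p = √[μ(2/r₂ − 1/a_t)] = 4.465 km/s.
Second burn Δv₂ = |v₂ − v_p| = 1.049 km/s.
Δv = Δv₁ + Δv₂ = 0.6492 + 1.049 = 1.698 km/s.

Δv = 1.70 km/s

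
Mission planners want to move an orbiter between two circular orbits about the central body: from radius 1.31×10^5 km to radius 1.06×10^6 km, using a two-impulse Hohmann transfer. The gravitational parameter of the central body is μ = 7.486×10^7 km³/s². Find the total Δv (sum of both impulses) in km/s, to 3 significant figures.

Δv = 12.5 km/s

The Hohmann ellipse has a_t = (r₁ + r₂)/2 = 5.955×10^5 km.
At r₁ the circular-orbit speed is v₁ = √(μ/r₁) = 23.905 km/s.
On the transfer ellipse at r₁, v² = μ(2/r − 1/a) gives v_p = √[μ(2/r₁ − 1/a_t)] = 31.893 km/s.
First burn Δv₁ = |v_p − v₁| = 7.988 km/s.
At r₂, v₂ = √(μ/r₂) = 8.404 km/s.
Transfer-orbit speed at r₂: v_a = √[μ(2/r₂ − 1/a_t)] = 3.942 km/s.
Second burn Δv₂ = |v₂ − v_a| = 4.462 km/s.
Δv = Δv₁ + Δv₂ = 7.988 + 4.462 = 12.45 km/s.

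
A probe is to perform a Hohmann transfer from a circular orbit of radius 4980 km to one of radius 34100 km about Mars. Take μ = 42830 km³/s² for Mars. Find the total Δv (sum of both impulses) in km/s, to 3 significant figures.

Semi-major axis of the transfer orbit: a_t = (4980 + 34100)/2 = 19540 km.
Circular speed at r₁: v₁ = √(μ/r₁) = √(42830/4980) = 2.9326 km/s.
Transfer-orbit speed at r₁ (vis-viva): v_p = √[μ(2/r₁ − 1/a_t)] = 3.8741 km/s.
First burn Δv₁ = |v_p − v₁| = 0.9415 km/s.
Circular speed at r₂: v₂ = √(μ/r₂) = 1.1207 km/s.
Transfer-orbit speed at r₂: v_a = √[μ(2/r₂ − 1/a_t)] = 0.56578 km/s.
Second burn Δv₂ = |v₂ − v_a| = 0.5549 km/s.
Total Δv = Δv₁ + Δv₂ = 1.496 km/s.

Δv = 1.50 km/s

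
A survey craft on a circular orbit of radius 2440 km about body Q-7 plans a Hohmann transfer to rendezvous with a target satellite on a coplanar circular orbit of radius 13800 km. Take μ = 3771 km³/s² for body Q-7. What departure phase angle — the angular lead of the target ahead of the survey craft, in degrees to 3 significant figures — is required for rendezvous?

The Hohmann ellipse has a_t = (r₁ + r₂)/2 = 8120 km.
Transfer time t = π√(a_t³/μ) = 37433 s.
The target's mean motion on its circular orbit is ω₂ = √(μ/r₂³) = 3.7880×10^-5 rad/s.
Angle swept by the target during transfer: ω₂·t = 1.41796 rad = 81.24°.
The survey craft traverses 180° on the transfer ellipse, so the target must lead by 180° − 81.24° = 98.8°.

φ = 98.8°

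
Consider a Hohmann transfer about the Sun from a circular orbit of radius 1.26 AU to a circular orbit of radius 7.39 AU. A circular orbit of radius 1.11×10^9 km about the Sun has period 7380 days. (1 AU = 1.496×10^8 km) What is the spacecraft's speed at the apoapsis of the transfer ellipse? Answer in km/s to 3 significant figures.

v = 5.92 km/s

From Kepler's third law T² = 4π²r³/μ at r = 1.11×10^9 km, T = 7380 days = 7380 × 86400 s = 6.37632×10^8 s: μ = 4π²r³/T² = 1.32797×10^11 km³/s².
In km: r₁ = 1.26 × 1.496×10^8 = 1.88496×10^8 km; r₂ = 7.39 × 1.496×10^8 = 1.105544×10^9 km.
Transfer-ellipse semi-major axis a_t = (r₁ + r₂)/2 = (1.88496×10^8 + 1.105544×10^9)/2 = 6.4702×10^8 km.
The apoapsis of the transfer ellipse is at r = 1.105544×10^9 km.
Applying v² = μ(2/r − 1/a_t): v = 5.916 km/s.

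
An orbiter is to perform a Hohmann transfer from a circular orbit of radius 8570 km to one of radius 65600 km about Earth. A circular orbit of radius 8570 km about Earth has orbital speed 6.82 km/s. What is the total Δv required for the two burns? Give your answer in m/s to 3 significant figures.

Δv = 3530 m/s

From the circular-orbit relation v² = μ/r at r = 8570 km: μ = v²r = (6.82)² × 8570 = 3.98611×10^5 km³/s².
Semi-major axis of the transfer orbit: a_t = (8570 + 65600)/2 = 37085 km.
At r₁ the circular-orbit speed is v₁ = √(μ/r₁) = 6.820 km/s.
On the transfer ellipse at r₁, vis-viva gives v_p = √[μ(2/r₁ − 1/a_t)] = 9.071 km/s.
First burn Δv₁ = |v_p − v₁| = 2.251 km/s.
Circular speed at r₂: v₂ = √(μ/r₂) = 2.465 km/s.
Transfer-orbit speed at r₂: v_a = √[μ(2/r₂ − 1/a_t)] = 1.185 km/s.
Second burn Δv₂ = |v₂ − v_a| = 1.280 km/s.
Total Δv = Δv₁ + Δv₂ = 3.531 km/s.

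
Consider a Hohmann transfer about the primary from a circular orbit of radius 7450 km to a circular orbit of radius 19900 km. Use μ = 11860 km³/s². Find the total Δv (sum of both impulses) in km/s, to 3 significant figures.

Δv = 0.463 km/s

Transfer-ellipse semi-major axis a_t = (r₁ + r₂)/2 = (7450 + 19900)/2 = 13675 km.
At r₁ the circular-orbit speed is v₁ = √(μ/r₁) = 1.2617 km/s.
On the transfer ellipse at r₁, vis-viva equation gives v_p = √[μ(2/r₁ − 1/a_t)] = 1.5220 km/s.
First burn Δv₁ = |v_p − v₁| = 0.2603 km/s.
At r₂, v₂ = √(μ/r₂) = 0.7720 km/s.
Transfer-orbit speed at r₂: v_a = √[μ(2/r₂ − 1/a_t)] = 0.5698 km/s.
Second burn Δv₂ = |v₂ − v_a| = 0.2022 km/s.
Total Δv = Δv₁ + Δv₂ = 0.4625 km/s.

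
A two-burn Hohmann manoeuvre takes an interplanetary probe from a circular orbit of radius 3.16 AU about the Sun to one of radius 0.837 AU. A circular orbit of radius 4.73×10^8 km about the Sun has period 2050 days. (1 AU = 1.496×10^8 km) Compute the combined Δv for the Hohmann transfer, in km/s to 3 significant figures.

Δv = 14.3 km/s

From Kepler's third law T² = 4π²r³/μ at r = 4.73×10^8 km, T = 2050 days = 2050 × 86400 s = 1.7712×10^8 s: μ = 4π²r³/T² = 1.33170×10^11 km³/s².
In km: r₁ = 3.16 × 1.496×10^8 = 4.72736×10^8 km; r₂ = 0.837 × 1.496×10^8 = 1.252152×10^8 km.
The Hohmann ellipse has a_t = (r₁ + r₂)/2 = 2.989756×10^8 km.
Circular speed at r₁: v₁ = √(μ/r₁) = √(1.33170×10^11/4.72736×10^8) = 16.784 km/s.
Transfer-orbit speed at r₁ (vis-viva): v_a = √[μ(2/r₁ − 1/a_t)] = 10.862 km/s.
First burn Δv₁ = |v_a − v₁| = 5.922 km/s.
Circular speed at r₂: v₂ = √(μ/r₂) = 32.612 km/s.
Transfer-orbit speed at r₂: v_p = √[μ(2/r₂ − 1/a_t)] = 41.008 km/s.
Second burn Δv₂ = |v₂ − v_p| = 8.396 km/s.
Total Δv = Δv₁ + Δv₂ = 14.32 km/s.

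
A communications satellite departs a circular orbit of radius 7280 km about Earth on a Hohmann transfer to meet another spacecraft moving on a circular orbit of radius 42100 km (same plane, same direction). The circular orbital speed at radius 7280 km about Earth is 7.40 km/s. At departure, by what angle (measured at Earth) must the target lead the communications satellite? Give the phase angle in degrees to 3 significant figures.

From the circular-orbit relation v² = μ/r at r = 7280 km: μ = v²r = (7.40)² × 7280 = 3.98653×10^5 km³/s².
The Hohmann ellipse has a_t = (r₁ + r₂)/2 = 24690 km.
The half-period of the transfer ellipse is t = π√(a_t³/μ) = 19300 s.
Target angular speed ω₂ = √(μ/r₂³) = 7.309×10^-5 rad/s.
Angle swept by the target during transfer: ω₂·t = 1.411 rad = 80.84°.
The communications satellite traverses 180° on the transfer ellipse, so the target must lead by 180° − 80.84° = 99.2°.

φ = 99.2°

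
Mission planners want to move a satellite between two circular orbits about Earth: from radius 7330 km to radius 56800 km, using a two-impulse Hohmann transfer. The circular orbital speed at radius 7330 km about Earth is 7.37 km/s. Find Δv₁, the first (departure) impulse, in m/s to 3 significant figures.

From the circular-orbit relation v² = μ/r at r = 7330 km: μ = v²r = (7.37)² × 7330 = 3.98143×10^5 km³/s².
Semi-major axis of the transfer orbit: a_t = (7330 + 56800)/2 = 32065 km.
On the circular orbit at r = 7330 km, v_c = √(μ/r) = 7.370 km/s.
Vis-viva on the transfer ellipse at r = 7330 km gives v_t = √[μ(2/r − 1/a_t)] = 9.809 km/s.
Δv₁ = |v_t − v_c| = |9.809 − 7.370| = 2.439 km/s.

Δv₁ = 2440 m/s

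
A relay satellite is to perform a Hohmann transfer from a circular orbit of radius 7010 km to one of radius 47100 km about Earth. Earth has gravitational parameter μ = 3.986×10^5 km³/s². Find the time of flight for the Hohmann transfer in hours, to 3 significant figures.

Semi-major axis of the transfer orbit: a_t = (7010 + 47100)/2 = 27055 km.
By Kepler's third law the transfer-orbit period is T = 2π√(a_t³/μ), so t = T/2 = 22140 s.
Converting: 22140 s ÷ 3600 s/hour = 6.15 hours.

t = 6.15 hours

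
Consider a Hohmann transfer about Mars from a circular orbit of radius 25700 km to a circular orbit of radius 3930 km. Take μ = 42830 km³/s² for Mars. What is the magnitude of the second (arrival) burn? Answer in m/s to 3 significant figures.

Δv₂ = 1050 m/s

Semi-major axis of the transfer orbit: a_t = (25700 + 3930)/2 = 14815 km.
Circular speed at r = 3930 km: v_c = √(μ/r) = 3.301 km/s.
Transfer-orbit speed at the same r (vis-viva, a = a_t): v_t = √[μ(2/r − 1/a_t)] = 4.348 km/s.
Δv₂ = |v_t − v_c| = |4.348 − 3.301| = 1.047 km/s.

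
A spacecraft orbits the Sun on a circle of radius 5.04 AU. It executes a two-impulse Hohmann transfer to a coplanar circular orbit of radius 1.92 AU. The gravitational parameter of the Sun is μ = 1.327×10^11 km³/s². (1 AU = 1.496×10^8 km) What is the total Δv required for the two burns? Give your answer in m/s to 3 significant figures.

In km: r₁ = 5.04 × 1.496×10^8 = 7.53984×10^8 km; r₂ = 1.92 × 1.496×10^8 = 2.87232×10^8 km.
The Hohmann ellipse has a_t = (r₁ + r₂)/2 = 5.20608×10^8 km.
Circular speed at r₁: v₁ = √(μ/r₁) = √(1.327×10^11/7.53984×10^8) = 13.266 km/s.
On the transfer ellipse at r₁, vis-viva equation gives v_a = √[μ(2/r₁ − 1/a_t)] = 9.8541 km/s.
First burn Δv₁ = |v_a − v₁| = 3.412 km/s.
Circular speed at r₂: v₂ = √(μ/r₂) = 21.494 km/s.
Transfer-orbit speed at r₂: v_p = √[μ(2/r₂ − 1/a_t)] = 25.867 km/s.
Second burn Δv₂ = |v₂ − v_p| = 4.373 km/s.
Total Δv = Δv₁ + Δv₂ = 7.785 km/s.

Δv = 7790 m/s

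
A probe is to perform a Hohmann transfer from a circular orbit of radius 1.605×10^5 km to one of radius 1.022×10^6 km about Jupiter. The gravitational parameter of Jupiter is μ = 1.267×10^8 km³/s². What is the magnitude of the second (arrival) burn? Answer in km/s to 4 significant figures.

Δv₂ = 5.333 km/s

Semi-major axis of the transfer orbit: a_t = (1.605×10^5 + 1.022×10^6)/2 = 5.9125×10^5 km.
On the circular orbit at r = 1.022×10^6 km, v_c = √(μ/r) = 11.134 km/s.
Vis-viva on the transfer ellipse at r = 1.022×10^6 km gives v_t = √[μ(2/r − 1/a_t)] = 5.8012 km/s.
Δv₂ = |v_t − v_c| = |5.8012 − 11.134| = 5.333 km/s.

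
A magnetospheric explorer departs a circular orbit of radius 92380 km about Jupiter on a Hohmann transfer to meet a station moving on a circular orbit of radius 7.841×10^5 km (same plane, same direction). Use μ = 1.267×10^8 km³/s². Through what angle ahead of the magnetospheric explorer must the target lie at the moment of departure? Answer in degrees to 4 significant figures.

Transfer-ellipse semi-major axis a_t = (r₁ + r₂)/2 = (92380 + 7.841×10^5)/2 = 4.3824×10^5 km.
The half-period of the transfer ellipse is t = π√(a_t³/μ) = 80971 s.
Target angular speed ω₂ = √(μ/r₂³) = 1.6212×10^-5 rad/s.
Angle swept by the target during transfer: ω₂·t = 1.3127 rad = 75.21°.
Arrival is 180° from departure on the ellipse, so φ = 180° − 75.21° = 104.8°.

φ = 104.8°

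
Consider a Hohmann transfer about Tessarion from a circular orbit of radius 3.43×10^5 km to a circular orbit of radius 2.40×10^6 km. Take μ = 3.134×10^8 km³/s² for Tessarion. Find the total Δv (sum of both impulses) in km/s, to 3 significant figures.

Δv = 15.5 km/s

Semi-major axis of the transfer orbit: a_t = (3.430×10^5 + 2.400×10^6)/2 = 1.3715×10^6 km.
At r₁ the circular-orbit speed is v₁ = √(μ/r₁) = 30.2275 km/s.
On the transfer ellipse at r₁, vis-viva equation gives v_p = √[μ(2/r₁ − 1/a_t)] = 39.9862 km/s.
First burn Δv₁ = |v_p − v₁| = 9.759 km/s.
At r₂, v₂ = √(μ/r₂) = 11.4273 km/s.
Transfer-orbit speed at r₂: v_a = √[μ(2/r₂ − 1/a_t)] = 5.71469 km/s.
Second burn Δv₂ = |v₂ − v_a| = 5.713 km/s.
Δv = Δv₁ + Δv₂ = 9.759 + 5.713 = 15.47 km/s.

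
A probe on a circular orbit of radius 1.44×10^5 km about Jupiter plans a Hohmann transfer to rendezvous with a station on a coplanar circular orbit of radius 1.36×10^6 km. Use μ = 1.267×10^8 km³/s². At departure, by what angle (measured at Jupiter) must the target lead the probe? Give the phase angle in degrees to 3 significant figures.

Transfer-ellipse semi-major axis a_t = (r₁ + r₂)/2 = (1.440×10^5 + 1.360×10^6)/2 = 7.520×10^5 km.
Transfer time t = π√(a_t³/μ) = 1.820×10^5 s.
The target's mean motion on its circular orbit is ω₂ = √(μ/r₂³) = 7.097×10^-6 rad/s.
Angle swept by the target during transfer: ω₂·t = 1.2917 rad = 74.01°.
Arrival is 180° from departure on the ellipse, so φ = 180° − 74.01° = 106°.

φ = 106°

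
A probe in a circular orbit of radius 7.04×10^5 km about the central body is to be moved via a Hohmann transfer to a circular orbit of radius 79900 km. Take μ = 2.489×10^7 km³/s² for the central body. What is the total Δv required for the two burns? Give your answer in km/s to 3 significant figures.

The Hohmann ellipse has a_t = (r₁ + r₂)/2 = 3.9195×10^5 km.
At r₁ the circular-orbit speed is v₁ = √(μ/r₁) = 5.946 km/s.
On the transfer ellipse at r₁, vis-viva gives v_a = √[μ(2/r₁ − 1/a_t)] = 2.685 km/s.
First burn Δv₁ = |v_a − v₁| = 3.261 km/s.
Circular speed at r₂: v₂ = √(μ/r₂) = 17.64977 km/s.
Transfer-orbit speed at r₂: v_p = √[μ(2/r₂ − 1/a_t)] = 23.65430 km/s.
Second burn Δv₂ = |v₂ − v_p| = 6.005 km/s.
Total Δv = Δv₁ + Δv₂ = 9.266 km/s.

Δv = 9.27 km/s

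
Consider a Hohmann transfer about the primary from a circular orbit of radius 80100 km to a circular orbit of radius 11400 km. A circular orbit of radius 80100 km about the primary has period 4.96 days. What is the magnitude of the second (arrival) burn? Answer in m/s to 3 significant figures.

Δv₂ = 1010 m/s

From Kepler's third law T² = 4π²r³/μ at r = 80100 km, T = 4.96 days = 4.96 × 86400 s = 4.28544×10^5 s: μ = 4π²r³/T² = 1.10476×10^5 km³/s².
The Hohmann ellipse has a_t = (r₁ + r₂)/2 = 45750 km.
On the circular orbit at r = 11400 km, v_c = √(μ/r) = 3.113 km/s.
Vis-viva on the transfer ellipse at r = 11400 km gives v_t = √[μ(2/r − 1/a_t)] = 4.119 km/s.
Δv₂ = |v_t − v_c| = |4.119 − 3.113| = 1.006 km/s.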